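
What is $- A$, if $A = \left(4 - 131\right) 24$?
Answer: $3048$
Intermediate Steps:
$A = -3048$ ($A = \left(-127\right) 24 = -3048$)
$- A = \left(-1\right) \left(-3048\right) = 3048$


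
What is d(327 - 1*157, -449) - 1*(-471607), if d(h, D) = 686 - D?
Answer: 472742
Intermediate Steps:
d(327 - 1*157, -449) - 1*(-471607) = (686 - 1*(-449)) - 1*(-471607) = (686 + 449) + 471607 = 1135 + 471607 = 472742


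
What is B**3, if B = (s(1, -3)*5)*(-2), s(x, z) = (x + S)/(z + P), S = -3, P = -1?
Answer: -125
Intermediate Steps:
s(x, z) = (-3 + x)/(-1 + z) (s(x, z) = (x - 3)/(z - 1) = (-3 + x)/(-1 + z))
B = -5 (B = (((-3 + 1)/(-1 - 3))*5)*(-2) = ((-2/(-4))*5)*(-2) = (-1/4*(-2)*5)*(-2) = ((1/2)*5)*(-2) = (5/2)*(-2) = -5)
B**3 = (-5)**3 = -125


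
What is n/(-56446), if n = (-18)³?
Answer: 2916/28223 ≈ 0.10332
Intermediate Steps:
n = -5832
n/(-56446) = -5832/(-56446) = -5832*(-1/56446) = 2916/28223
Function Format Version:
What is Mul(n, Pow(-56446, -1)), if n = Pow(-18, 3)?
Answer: Rational(2916, 28223) ≈ 0.10332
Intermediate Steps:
n = -5832
Mul(n, Pow(-56446, -1)) = Mul(-5832, Pow(-56446, -1)) = Mul(-5832, Rational(-1, 56446)) = Rational(2916, 28223)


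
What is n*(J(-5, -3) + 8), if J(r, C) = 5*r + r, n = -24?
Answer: 528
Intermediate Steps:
J(r, C) = 6*r
n*(J(-5, -3) + 8) = -24*(6*(-5) + 8) = -24*(-30 + 8) = -24*(-22) = 528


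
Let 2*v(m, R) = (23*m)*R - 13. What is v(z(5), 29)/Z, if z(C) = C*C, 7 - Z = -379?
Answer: 8331/386 ≈ 21.583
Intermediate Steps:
Z = 386 (Z = 7 - 1*(-379) = 7 + 379 = 386)
z(C) = C²
v(m, R) = -13/2 + 23*R*m/2 (v(m, R) = ((23*m)*R - 13)/2 = (23*R*m - 13)/2 = (-13 + 23*R*m)/2 = -13/2 + 23*R*m/2)
v(z(5), 29)/Z = (-13/2 + (23/2)*29*5²)/386 = (-13/2 + (23/2)*29*25)*(1/386) = (-13/2 + 16675/2)*(1/386) = 8331*(1/386) = 8331/386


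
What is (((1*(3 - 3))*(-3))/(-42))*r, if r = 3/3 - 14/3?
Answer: 0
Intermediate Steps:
r = -11/3 (r = 3*(1/3) - 14*1/3 = 1 - 14/3 = -11/3 ≈ -3.6667)
(((1*(3 - 3))*(-3))/(-42))*r = (((1*(3 - 3))*(-3))/(-42))*(-11/3) = (((1*0)*(-3))*(-1/42))*(-11/3) = ((0*(-3))*(-1/42))*(-11/3) = (0*(-1/42))*(-11/3) = 0*(-11/3) = 0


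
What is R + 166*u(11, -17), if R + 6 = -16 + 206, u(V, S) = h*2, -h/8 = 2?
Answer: -5128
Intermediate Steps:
h = -16 (h = -8*2 = -16)
u(V, S) = -32 (u(V, S) = -16*2 = -32)
R = 184 (R = -6 + (-16 + 206) = -6 + 190 = 184)
R + 166*u(11, -17) = 184 + 166*(-32) = 184 - 5312 = -5128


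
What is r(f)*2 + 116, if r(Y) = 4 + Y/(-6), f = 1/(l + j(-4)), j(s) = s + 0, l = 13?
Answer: 3347/27 ≈ 123.96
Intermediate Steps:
j(s) = s
f = 1/9 (f = 1/(13 - 4) = 1/9 ≈ 0.11111)
r(Y) = 4 - Y/6 (r(Y) = 4 + Y*(-1/6) = 4 - Y/6)
r(f)*2 + 116 = (4 - 1/6*1/9)*2 + 116 = (4 - 1/54)*2 + 116 = (215/54)*2 + 116 = 215/27 + 116 = 3347/27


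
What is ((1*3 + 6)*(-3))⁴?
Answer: 531441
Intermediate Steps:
((1*3 + 6)*(-3))⁴ = ((3 + 6)*(-3))⁴ = (9*(-3))⁴ = (-27)⁴ = 531441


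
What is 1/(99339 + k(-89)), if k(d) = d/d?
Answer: 1/99340 ≈ 1.0066e-5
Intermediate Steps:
k(d) = 1
1/(99339 + k(-89)) = 1/(99339 + 1) = 1/99340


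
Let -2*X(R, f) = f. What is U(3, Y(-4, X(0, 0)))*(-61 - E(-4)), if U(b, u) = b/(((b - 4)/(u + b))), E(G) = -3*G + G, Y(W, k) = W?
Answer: -207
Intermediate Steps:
X(R, f) = -f/2
E(G) = -2*G
U(b, u) = b*(b + u)/(-4 + b) (U(b, u) = b/(((-4 + b)/(b + u))) = b*((b + u)/(-4 + b)) = b*(b + u)/(-4 + b))
U(3, Y(-4, X(0, 0)))*(-61 - E(-4)) = (3*(3 - 4)/(-4 + 3))*(-61 - (-2)*(-4)) = (3*(-1)/(-1))*(-61 - 1*8) = (3*(-1)*(-1))*(-61 - 8) = 3*(-69) = -207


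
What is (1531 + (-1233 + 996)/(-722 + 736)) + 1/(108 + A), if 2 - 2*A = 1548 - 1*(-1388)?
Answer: 28806709/19026 ≈ 1514.1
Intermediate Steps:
A = -1467 (A = 1 - (1548 - 1*(-1388))/2 = 1 - (1548 + 1388)/2 = 1 - ½*2936 = 1 - 1468 = -1467)
(1531 + (-1233 + 996)/(-722 + 736)) + 1/(108 + A) = (1531 + (-1233 + 996)/(-722 + 736)) + 1/(108 - 1467) = (1531 - 237/14) + 1/(-1359) = (1531 - 237*1/14) - 1/1359 = (1531 - 237/14) - 1/1359 = 21197/14 - 1/1359 = 28806709/19026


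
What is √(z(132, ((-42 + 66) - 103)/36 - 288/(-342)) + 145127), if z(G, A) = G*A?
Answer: 4*√29433603/57 ≈ 380.72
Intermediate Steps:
z(G, A) = A*G
√(z(132, ((-42 + 66) - 103)/36 - 288/(-342)) + 145127) = √((((-42 + 66) - 103)/36 - 288/(-342))*132 + 145127) = √(((24 - 103)*(1/36) - 288*(-1/342))*132 + 145127) = √((-79*1/36 + 16/19)*132 + 145127) = √((-79/36 + 16/19)*132 + 145127) = √(-925/684*132 + 145127) = √(-10175/57 + 145127) = √(8262064/57) = 4*√29433603/57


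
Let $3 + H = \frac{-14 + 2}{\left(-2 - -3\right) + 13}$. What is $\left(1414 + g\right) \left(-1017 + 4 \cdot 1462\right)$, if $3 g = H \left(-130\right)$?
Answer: $\frac{53469508}{7} \approx 7.6385 \cdot 10^{6}$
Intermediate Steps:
$H = - \frac{27}{7}$ ($H = -3 + \frac{-14 + 2}{\left(-2 - -3\right) + 13} = -3 - \frac{12}{\left(-2 + 3\right) + 13} = -3 - \frac{12}{1 + 13} = -3 - \frac{12}{14} = -3 - \frac{6}{7} = - \frac{27}{7} \approx -3.8571$)
$g = \frac{1170}{7}$ ($g = \frac{\left(- \frac{27}{7}\right) \left(-130\right)}{3} = \frac{1}{3} \cdot \frac{3510}{7} = \frac{1170}{7} \approx 167.14$)
$\left(1414 + g\right) \left(-1017 + 4 \cdot 1462\right) = \left(1414 + \frac{1170}{7}\right) \left(-1017 + 4 \cdot 1462\right) = \frac{11068 \left(-1017 + 5848\right)}{7} = \frac{11068}{7} \cdot 4831 = \frac{53469508}{7}$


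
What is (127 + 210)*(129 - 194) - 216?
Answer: -22121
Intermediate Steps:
(127 + 210)*(129 - 194) - 216 = 337*(-65) - 216 = -21905 - 216 = -22121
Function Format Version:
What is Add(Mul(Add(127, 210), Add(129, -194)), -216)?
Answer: -22121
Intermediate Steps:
Add(Mul(Add(127, 210), Add(129, -194)), -216) = Add(Mul(337, -65), -216) = Add(-21905, -216) = -22121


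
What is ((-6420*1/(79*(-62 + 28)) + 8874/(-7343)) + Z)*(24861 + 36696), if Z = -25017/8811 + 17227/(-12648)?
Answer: -26179980963208767/140842910824 ≈ -1.8588e+5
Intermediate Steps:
Z = -17340819/4127464 (Z = -25017*1/8811 + 17227*(-1/12648) = -8339/2937 - 17227/12648 = -17340819/4127464 ≈ -4.2013)
((-6420*1/(79*(-62 + 28)) + 8874/(-7343)) + Z)*(24861 + 36696) = ((-6420*1/(79*(-62 + 28)) + 8874/(-7343)) - 17340819/4127464)*(24861 + 36696) = ((-6420/(79*(-34)) + 8874*(-1/7343)) - 17340819/4127464)*61557 = ((-6420/(-2686) - 8874/7343) - 17340819/4127464)*61557 = ((-6420*(-1/2686) - 8874/7343) - 17340819/4127464)*61557 = ((3210/1343 - 8874/7343) - 17340819/4127464)*61557 = (11653248/9861649 - 17340819/4127464)*61557 = -7230041691027/2394329484008*61557 = -26179980963208767/140842910824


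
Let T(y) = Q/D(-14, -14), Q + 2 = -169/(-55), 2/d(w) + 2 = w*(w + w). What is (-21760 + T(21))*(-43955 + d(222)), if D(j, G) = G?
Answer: 18147908073997188/18973955 ≈ 9.5646e+8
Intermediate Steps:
d(w) = 2/(-2 + 2*w²) (d(w) = 2/(-2 + w*(w + w)) = 2/(-2 + w*(2*w)) = 2/(-2 + 2*w²))
Q = 59/55 (Q = -2 - 169/(-55) = -2 - 169*(-1/55) = -2 + 169/55 = 59/55 ≈ 1.0727)
T(y) = -59/770 (T(y) = (59/55)/(-14) = (59/55)*(-1/14) = -59/770)
(-21760 + T(21))*(-43955 + d(222)) = (-21760 - 59/770)*(-43955 + 1/(-1 + 222²)) = -16755259*(-43955 + 1/(-1 + 49284))/770 = -16755259*(-43955 + 1/49283)/770 = -16755259/770*(-2166234264/49283) = 18147908073997188/18973955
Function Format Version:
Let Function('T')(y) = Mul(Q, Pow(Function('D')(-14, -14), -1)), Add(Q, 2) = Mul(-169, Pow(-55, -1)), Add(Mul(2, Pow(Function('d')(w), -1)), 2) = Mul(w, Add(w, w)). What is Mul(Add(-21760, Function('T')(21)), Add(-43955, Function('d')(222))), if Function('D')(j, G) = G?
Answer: Rational(18147908073997188, 18973955) ≈ 9.5646e+8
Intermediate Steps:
Function('d')(w) = Mul(2, Pow(Add(-2, Mul(2, Pow(w, 2))), -1)) (Function('d')(w) = Mul(2, Pow(Add(-2, Mul(w, Add(w, w))), -1)) = Mul(2, Pow(Add(-2, Mul(w, Mul(2, w))), -1)) = Mul(2, Pow(Add(-2, Mul(2, Pow(w, 2))), -1)))
Q = Rational(59, 55) (Q = Add(-2, Mul(-169, Pow(-55, -1))) = Add(-2, Mul(-169, Rational(-1, 55))) = Add(-2, Rational(169, 55)) = Rational(59, 55) ≈ 1.0727)
Function('T')(y) = Rational(-59, 770) (Function('T')(y) = Mul(Rational(59, 55), Pow(-14, -1)) = Mul(Rational(59, 55), Rational(-1, 14)) = Rational(-59, 770))
Mul(Add(-21760, Function('T')(21)), Add(-43955, Function('d')(222))) = Mul(Add(-21760, Rational(-59, 770)), Add(-43955, Pow(Add(-1, Pow(222, 2)), -1))) = Mul(Rational(-16755259, 770), Add(-43955, Pow(Add(-1, 49284), -1))) = Mul(Rational(-16755259, 770), Add(-43955, Pow(49283, -1))) = Mul(Rational(-16755259, 770), Add(-43955, Rational(1, 49283))) = Mul(Rational(-16755259, 770), Rational(-2166234264, 49283)) = Rational(18147908073997188, 18973955)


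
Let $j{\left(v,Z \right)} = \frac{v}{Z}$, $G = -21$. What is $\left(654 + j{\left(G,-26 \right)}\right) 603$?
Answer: $\frac{10266075}{26} \approx 3.9485 \cdot 10^{5}$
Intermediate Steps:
$\left(654 + j{\left(G,-26 \right)}\right) 603 = \left(654 - \frac{21}{-26}\right) 603 = \left(654 - - \frac{21}{26}\right) 603 = \left(654 + \frac{21}{26}\right) 603 = \frac{17025}{26} \cdot 603 = \frac{10266075}{26}$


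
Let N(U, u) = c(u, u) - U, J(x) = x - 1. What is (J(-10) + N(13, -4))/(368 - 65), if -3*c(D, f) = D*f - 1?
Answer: -29/303 ≈ -0.095710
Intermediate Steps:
c(D, f) = ⅓ - D*f/3 (c(D, f) = -(D*f - 1)/3 = -(-1 + D*f)/3 = ⅓ - D*f/3)
J(x) = -1 + x
N(U, u) = ⅓ - U - u²/3 (N(U, u) = (⅓ - u*u/3) - U = (⅓ - u²/3) - U = ⅓ - U - u²/3)
(J(-10) + N(13, -4))/(368 - 65) = ((-1 - 10) + (⅓ - 1*13 - ⅓*(-4)²))/(368 - 65) = (-11 + (⅓ - 13 - ⅓*16))/303 = (-11 + (⅓ - 13 - 16/3))*(1/303) = (-11 - 18)*(1/303) = -29*1/303 = -29/303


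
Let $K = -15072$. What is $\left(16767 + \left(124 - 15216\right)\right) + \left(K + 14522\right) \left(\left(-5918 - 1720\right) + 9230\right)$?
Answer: $-873925$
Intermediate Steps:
$\left(16767 + \left(124 - 15216\right)\right) + \left(K + 14522\right) \left(\left(-5918 - 1720\right) + 9230\right) = \left(16767 + \left(124 - 15216\right)\right) + \left(-15072 + 14522\right) \left(\left(-5918 - 1720\right) + 9230\right) = \left(16767 + \left(124 - 15216\right)\right) - 550 \left(-7638 + 9230\right) = \left(16767 - 15092\right) - 875600 = 1675 - 875600 = -873925$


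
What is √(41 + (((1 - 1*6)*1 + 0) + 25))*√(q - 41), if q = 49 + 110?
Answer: √7198 ≈ 84.841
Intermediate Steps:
q = 159
√(41 + (((1 - 1*6)*1 + 0) + 25))*√(q - 41) = √(41 + (((1 - 1*6)*1 + 0) + 25))*√(159 - 41) = √(41 + (((1 - 6)*1 + 0) + 25))*√118 = √(41 + ((-5*1 + 0) + 25))*√118 = √(41 + ((-5 + 0) + 25))*√118 = √(41 + (-5 + 25))*√118 = √(41 + 20)*√118 = √61*√118 = √7198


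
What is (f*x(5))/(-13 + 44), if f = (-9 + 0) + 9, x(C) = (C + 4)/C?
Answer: 0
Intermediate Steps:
x(C) = (4 + C)/C
f = 0 (f = -9 + 9 = 0)
(f*x(5))/(-13 + 44) = (0*((4 + 5)/5))/(-13 + 44) = (0*((⅕)*9))/31 = (0*(9/5))*(1/31) = 0*(1/31) = 0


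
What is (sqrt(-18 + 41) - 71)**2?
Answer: (71 - sqrt(23))**2 ≈ 4383.0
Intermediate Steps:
(sqrt(-18 + 41) - 71)**2 = (sqrt(23) - 71)**2 = (-71 + sqrt(23))**2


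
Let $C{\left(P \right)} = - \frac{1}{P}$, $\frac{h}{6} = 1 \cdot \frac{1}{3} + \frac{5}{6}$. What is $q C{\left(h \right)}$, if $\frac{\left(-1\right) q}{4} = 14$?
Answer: $8$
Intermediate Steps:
$h = 7$ ($h = 6 \left(1 \cdot \frac{1}{3} + \frac{5}{6}\right) = 6 \left(1 \cdot \frac{1}{3} + 5 \cdot \frac{1}{6}\right) = 6 \left(\frac{1}{3} + \frac{5}{6}\right) = 6 \cdot \frac{7}{6} = 7$)
$q = -56$ ($q = \left(-4\right) 14 = -56$)
$q C{\left(h \right)} = - 56 \left(- \frac{1}{7}\right) = - 56 \left(\left(-1\right) \frac{1}{7}\right) = \left(-56\right) \left(- \frac{1}{7}\right) = 8$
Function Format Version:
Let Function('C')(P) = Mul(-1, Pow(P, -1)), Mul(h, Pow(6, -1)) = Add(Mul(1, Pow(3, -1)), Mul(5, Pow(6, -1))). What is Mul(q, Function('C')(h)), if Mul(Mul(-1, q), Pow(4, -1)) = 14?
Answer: 8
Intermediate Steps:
h = 7 (h = Mul(6, Add(Mul(1, Pow(3, -1)), Mul(5, Pow(6, -1)))) = Mul(6, Add(Mul(1, Rational(1, 3)), Mul(5, Rational(1, 6)))) = Mul(6, Add(Rational(1, 3), Rational(5, 6))) = Mul(6, Rational(7, 6)) = 7)
q = -56 (q = Mul(-4, 14) = -56)
Mul(q, Function('C')(h)) = Mul(-56, Mul(-1, Pow(7, -1))) = Mul(-56, Mul(-1, Rational(1, 7))) = Mul(-56, Rational(-1, 7)) = 8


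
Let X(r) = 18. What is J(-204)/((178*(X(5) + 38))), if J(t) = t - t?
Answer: 0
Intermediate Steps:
J(t) = 0
J(-204)/((178*(X(5) + 38))) = 0/((178*(18 + 38))) = 0/((178*56)) = 0/9968 = 0*(1/9968) = 0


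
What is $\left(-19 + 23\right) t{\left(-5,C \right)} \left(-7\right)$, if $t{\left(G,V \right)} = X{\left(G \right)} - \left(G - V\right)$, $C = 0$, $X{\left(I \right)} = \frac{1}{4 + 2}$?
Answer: $- \frac{434}{3} \approx -144.67$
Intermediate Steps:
$X{\left(I \right)} = \frac{1}{6}$
$t{\left(G,V \right)} = \frac{1}{6} + V - G$ ($t{\left(G,V \right)} = \frac{1}{6} - \left(G - V\right) = \frac{1}{6} + V - G$)
$\left(-19 + 23\right) t{\left(-5,C \right)} \left(-7\right) = \left(-19 + 23\right) \left(\frac{1}{6} + 0 - -5\right) \left(-7\right) = 4 \left(\frac{1}{6} + 0 + 5\right) \left(-7\right) = 4 \cdot \frac{31}{6} \left(-7\right) = \frac{62}{3} \left(-7\right) = - \frac{434}{3}$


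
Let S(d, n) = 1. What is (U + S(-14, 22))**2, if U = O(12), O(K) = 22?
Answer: 529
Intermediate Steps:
U = 22
(U + S(-14, 22))**2 = (22 + 1)**2 = 23**2 = 529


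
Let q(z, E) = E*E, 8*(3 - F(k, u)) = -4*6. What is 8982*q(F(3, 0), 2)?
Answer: 35928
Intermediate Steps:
F(k, u) = 6 (F(k, u) = 3 - (-1)*6/2 = 3 - ⅛*(-24) = 3 + 3 = 6)
q(z, E) = E²
8982*q(F(3, 0), 2) = 8982*2² = 8982*4 = 35928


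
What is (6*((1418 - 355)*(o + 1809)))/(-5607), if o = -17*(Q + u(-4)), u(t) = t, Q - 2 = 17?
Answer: -157324/89 ≈ -1767.7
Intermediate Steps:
Q = 19 (Q = 2 + 17 = 19)
o = -255 (o = -17*(19 - 4) = -17*15 = -255)
(6*((1418 - 355)*(o + 1809)))/(-5607) = (6*((1418 - 355)*(-255 + 1809)))/(-5607) = (6*(1063*1554))*(-1/5607) = (6*1651902)*(-1/5607) = 9911412*(-1/5607) = -157324/89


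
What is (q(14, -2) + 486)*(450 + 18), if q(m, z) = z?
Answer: 226512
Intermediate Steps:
(q(14, -2) + 486)*(450 + 18) = (-2 + 486)*(450 + 18) = 484*468 = 226512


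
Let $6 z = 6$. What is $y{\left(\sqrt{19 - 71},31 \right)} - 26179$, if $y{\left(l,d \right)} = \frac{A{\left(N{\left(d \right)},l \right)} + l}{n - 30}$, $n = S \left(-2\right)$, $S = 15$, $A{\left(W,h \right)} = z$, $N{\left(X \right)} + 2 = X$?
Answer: $- \frac{1570741}{60} - \frac{i \sqrt{13}}{30} \approx -26179.0 - 0.12019 i$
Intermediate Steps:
$z = 1$ ($z = \frac{1}{6} \cdot 6 = 1$)
$N{\left(X \right)} = -2 + X$
$A{\left(W,h \right)} = 1$
$n = -30$ ($n = 15 \left(-2\right) = -30$)
$y{\left(l,d \right)} = - \frac{1}{60} - \frac{l}{60}$ ($y{\left(l,d \right)} = \frac{1 + l}{-30 - 30} = \frac{1 + l}{-60} = \left(1 + l\right) \left(- \frac{1}{60}\right) = - \frac{1}{60} - \frac{l}{60}$)
$y{\left(\sqrt{19 - 71},31 \right)} - 26179 = \left(- \frac{1}{60} - \frac{\sqrt{19 - 71}}{60}\right) - 26179 = \left(- \frac{1}{60} - \frac{\sqrt{-52}}{60}\right) - 26179 = \left(- \frac{1}{60} - \frac{2 i \sqrt{13}}{60}\right) - 26179 = \left(- \frac{1}{60} - \frac{i \sqrt{13}}{30}\right) - 26179 = - \frac{1570741}{60} - \frac{i \sqrt{13}}{30}$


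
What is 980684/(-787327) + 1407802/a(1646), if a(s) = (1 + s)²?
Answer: -25439536382/35011644363 ≈ -0.72660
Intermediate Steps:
980684/(-787327) + 1407802/a(1646) = 980684/(-787327) + 1407802/((1 + 1646)²) = 980684*(-1/787327) + 1407802/(1647²) = -980684/787327 + 1407802/2712609 = -25439536382/35011644363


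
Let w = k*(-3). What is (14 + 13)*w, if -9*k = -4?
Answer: -36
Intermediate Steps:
k = 4/9 (k = -⅑*(-4) = 4/9 ≈ 0.44444)
w = -4/3 (w = (4/9)*(-3) = -4/3 ≈ -1.3333)
(14 + 13)*w = (14 + 13)*(-4/3) = 27*(-4/3) = -36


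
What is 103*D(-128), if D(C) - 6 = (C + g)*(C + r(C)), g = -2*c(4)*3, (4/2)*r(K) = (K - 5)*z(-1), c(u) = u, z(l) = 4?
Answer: 6169082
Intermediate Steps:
r(K) = -10 + 2*K (r(K) = ((K - 5)*4)/2 = ((-5 + K)*4)/2 = (-20 + 4*K)/2 = -10 + 2*K)
g = -24 (g = -2*4*3 = -8*3 = -24)
D(C) = 6 + (-24 + C)*(-10 + 3*C) (D(C) = 6 + (C - 24)*(C + (-10 + 2*C)) = 6 + (-24 + C)*(-10 + 3*C))
103*D(-128) = 103*(246 - 82*(-128) + 3*(-128)**2) = 103*(246 + 10496 + 3*16384) = 103*(246 + 10496 + 49152) = 103*59894 = 6169082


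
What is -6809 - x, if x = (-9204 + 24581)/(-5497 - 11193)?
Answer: -113626833/16690 ≈ -6808.1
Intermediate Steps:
x = -15377/16690 (x = 15377/(-16690) = 15377*(-1/16690) = -15377/16690 ≈ -0.92133)
-6809 - x = -6809 - 1*(-15377/16690) = -6809 + 15377/16690 = -113626833/16690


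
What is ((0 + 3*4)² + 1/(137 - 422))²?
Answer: 1684199521/81225 ≈ 20735.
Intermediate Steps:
((0 + 3*4)² + 1/(137 - 422))² = ((0 + 12)² + 1/(-285))² = (12² - 1/285)² = (144 - 1/285)² = (41039/285)² = 1684199521/81225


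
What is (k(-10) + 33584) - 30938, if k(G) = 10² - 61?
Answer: 2685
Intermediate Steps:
k(G) = 39 (k(G) = 100 - 61 = 39)
(k(-10) + 33584) - 30938 = (39 + 33584) - 30938 = 33623 - 30938 = 2685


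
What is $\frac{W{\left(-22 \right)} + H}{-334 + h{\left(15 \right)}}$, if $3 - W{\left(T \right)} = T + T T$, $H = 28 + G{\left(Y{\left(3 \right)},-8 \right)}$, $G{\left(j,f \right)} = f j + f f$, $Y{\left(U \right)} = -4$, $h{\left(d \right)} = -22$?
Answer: $\frac{335}{356} \approx 0.94101$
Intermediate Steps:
$G{\left(j,f \right)} = f^{2} + f j$ ($G{\left(j,f \right)} = f j + f^{2} = f^{2} + f j$)
$H = 124$ ($H = 28 - 8 \left(-8 - 4\right) = 28 - -96 = 28 + 96 = 124$)
$W{\left(T \right)} = 3 - T - T^{2}$ ($W{\left(T \right)} = 3 - \left(T + T T\right) = 3 - \left(T + T^{2}\right) = 3 - T - T^{2}$)
$\frac{W{\left(-22 \right)} + H}{-334 + h{\left(15 \right)}} = \frac{\left(3 - -22 - \left(-22\right)^{2}\right) + 124}{-334 - 22} = \frac{\left(3 + 22 - 484\right) + 124}{-356} = \left(\left(3 + 22 - 484\right) + 124\right) \left(- \frac{1}{356}\right) = \left(-459 + 124\right) \left(- \frac{1}{356}\right) = \left(-335\right) \left(- \frac{1}{356}\right) = \frac{335}{356}$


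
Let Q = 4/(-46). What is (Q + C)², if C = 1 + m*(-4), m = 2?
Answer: 26569/529 ≈ 50.225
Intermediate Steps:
Q = -2/23 (Q = 4*(-1/46) = -2/23 ≈ -0.086957)
C = -7 (C = 1 + 2*(-4) = 1 - 8 = -7)
(Q + C)² = (-2/23 - 7)² = (-163/23)² = 26569/529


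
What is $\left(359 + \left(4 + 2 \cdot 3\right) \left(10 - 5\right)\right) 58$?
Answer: $23722$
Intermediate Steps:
$\left(359 + \left(4 + 2 \cdot 3\right) \left(10 - 5\right)\right) 58 = \left(359 + \left(4 + 6\right) 5\right) 58 = \left(359 + 10 \cdot 5\right) 58 = \left(359 + 50\right) 58 = 409 \cdot 58 = 23722$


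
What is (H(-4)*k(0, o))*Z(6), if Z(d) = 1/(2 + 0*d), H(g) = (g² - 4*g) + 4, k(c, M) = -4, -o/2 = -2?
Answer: -72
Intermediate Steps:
o = 4 (o = -2*(-2) = 4)
H(g) = 4 + g² - 4*g
Z(d) = ½ (Z(d) = 1/(2 + 0) = 1/2 = ½)
(H(-4)*k(0, o))*Z(6) = ((4 + (-4)² - 4*(-4))*(-4))*(½) = ((4 + 16 + 16)*(-4))*(½) = (36*(-4))*(½) = -144*½ = -72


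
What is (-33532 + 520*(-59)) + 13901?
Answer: -50311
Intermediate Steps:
(-33532 + 520*(-59)) + 13901 = (-33532 - 30680) + 13901 = -64212 + 13901 = -50311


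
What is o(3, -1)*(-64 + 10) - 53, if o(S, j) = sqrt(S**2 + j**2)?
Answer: -53 - 54*sqrt(10) ≈ -223.76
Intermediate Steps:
o(3, -1)*(-64 + 10) - 53 = sqrt(3**2 + (-1)**2)*(-64 + 10) - 53 = sqrt(9 + 1)*(-54) - 53 = sqrt(10)*(-54) - 53 = -54*sqrt(10) - 53 = -53 - 54*sqrt(10)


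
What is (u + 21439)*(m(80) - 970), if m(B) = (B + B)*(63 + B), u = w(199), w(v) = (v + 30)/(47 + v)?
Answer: 57779112965/123 ≈ 4.6975e+8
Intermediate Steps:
w(v) = (30 + v)/(47 + v)
u = 229/246 (u = (30 + 199)/(47 + 199) = 229/246 ≈ 0.93089)
m(B) = 2*B*(63 + B) (m(B) = (2*B)*(63 + B) = 2*B*(63 + B))
(u + 21439)*(m(80) - 970) = (229/246 + 21439)*(2*80*(63 + 80) - 970) = 5274223*(2*80*143 - 970)/246 = 5274223*(22880 - 970)/246 = (5274223/246)*21910 = 57779112965/123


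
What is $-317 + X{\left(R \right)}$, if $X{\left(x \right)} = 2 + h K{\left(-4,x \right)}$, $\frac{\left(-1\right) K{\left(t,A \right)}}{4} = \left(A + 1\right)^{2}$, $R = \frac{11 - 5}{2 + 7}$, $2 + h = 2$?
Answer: $-315$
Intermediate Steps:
$h = 0$ ($h = -2 + 2 = 0$)
$R = \frac{2}{3}$ ($R = \frac{11 - 5}{9} = \left(11 - 5\right) \frac{1}{9} = 6 \cdot \frac{1}{9} = \frac{2}{3} \approx 0.66667$)
$K{\left(t,A \right)} = - 4 \left(1 + A\right)^{2}$ ($K{\left(t,A \right)} = - 4 \left(A + 1\right)^{2} = - 4 \left(1 + A\right)^{2}$)
$X{\left(x \right)} = 2$ ($X{\left(x \right)} = 2 + 0 \left(- 4 \left(1 + x\right)^{2}\right) = 2 + 0 = 2$)
$-317 + X{\left(R \right)} = -317 + 2 = -315$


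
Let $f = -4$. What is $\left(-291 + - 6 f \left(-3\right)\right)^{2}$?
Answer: $131769$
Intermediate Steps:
$\left(-291 + - 6 f \left(-3\right)\right)^{2} = \left(-291 + \left(-6\right) \left(-4\right) \left(-3\right)\right)^{2} = \left(-291 + 24 \left(-3\right)\right)^{2} = \left(-291 - 72\right)^{2} = \left(-363\right)^{2} = 131769$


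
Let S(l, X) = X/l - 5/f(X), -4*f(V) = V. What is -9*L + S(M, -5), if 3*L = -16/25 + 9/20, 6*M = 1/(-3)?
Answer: 8657/100 ≈ 86.570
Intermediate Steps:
f(V) = -V/4
M = -1/18 (M = (⅙)/(-3) = (⅙)*(-⅓) = -1/18 ≈ -0.055556)
S(l, X) = 20/X + X/l (S(l, X) = X/l - 5*(-4/X) = X/l - (-20)/X = X/l + 20/X = 20/X + X/l)
L = -19/300 (L = (-16/25 + 9/20)/3 = (⅓)*(-19/100) = -19/300 ≈ -0.063333)
-9*L + S(M, -5) = -9*(-19/300) + (20/(-5) - 5/(-1/18)) = 57/100 + (20*(-⅕) - 5*(-18)) = 57/100 + (-4 + 90) = 57/100 + 86 = 8657/100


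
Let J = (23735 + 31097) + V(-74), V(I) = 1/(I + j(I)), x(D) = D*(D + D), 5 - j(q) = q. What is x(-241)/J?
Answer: 580810/274161 ≈ 2.1185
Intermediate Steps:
j(q) = 5 - q
x(D) = 2*D**2 (x(D) = D*(2*D) = 2*D**2)
V(I) = 1/5 (V(I) = 1/(I + (5 - I)) = 1/5)
J = 274161/5 (J = (23735 + 31097) + 1/5 = 54832 + 1/5 = 274161/5 ≈ 54832.)
x(-241)/J = (2*(-241)**2)/(274161/5) = (2*58081)*(5/274161) = 116162*(5/274161) = 580810/274161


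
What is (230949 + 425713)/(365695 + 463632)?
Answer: 656662/829327 ≈ 0.79180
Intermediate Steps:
(230949 + 425713)/(365695 + 463632) = 656662/829327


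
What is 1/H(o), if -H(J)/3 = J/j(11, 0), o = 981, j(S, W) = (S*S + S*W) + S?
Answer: -44/981 ≈ -0.044852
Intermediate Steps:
j(S, W) = S + S**2 + S*W (j(S, W) = (S**2 + S*W) + S = S + S**2 + S*W)
H(J) = -J/44 (H(J) = -3*J/(11*(1 + 11 + 0)) = -3*J/(11*12) = -3*J/132 = -J/44)
1/H(o) = 1/(-1/44*981) = 1/(-981/44) = -44/981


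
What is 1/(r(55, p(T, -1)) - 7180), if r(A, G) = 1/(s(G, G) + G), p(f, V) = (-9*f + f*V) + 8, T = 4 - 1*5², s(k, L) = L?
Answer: -436/3130479 ≈ -0.00013928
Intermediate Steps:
T = -21 (T = 4 - 1*25 = 4 - 25 = -21)
p(f, V) = 8 - 9*f + V*f (p(f, V) = (-9*f + V*f) + 8 = 8 - 9*f + V*f)
r(A, G) = 1/(2*G) (r(A, G) = 1/(G + G) = 1/(2*G))
1/(r(55, p(T, -1)) - 7180) = 1/(1/(2*(8 - 9*(-21) - 1*(-21))) - 7180) = 1/(1/(2*(8 + 189 + 21)) - 7180) = 1/((½)/218 - 7180) = 1/((½)*(1/218) - 7180) = 1/(1/436 - 7180) = 1/(-3130479/436) = -436/3130479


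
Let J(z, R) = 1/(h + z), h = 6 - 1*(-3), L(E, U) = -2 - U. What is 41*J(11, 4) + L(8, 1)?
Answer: -19/20 ≈ -0.95000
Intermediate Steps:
h = 9 (h = 6 + 3 = 9)
J(z, R) = 1/(9 + z)
41*J(11, 4) + L(8, 1) = 41/(9 + 11) + (-2 - 1*1) = 41/20 + (-2 - 1) = 41*(1/20) - 3 = 41/20 - 3 = -19/20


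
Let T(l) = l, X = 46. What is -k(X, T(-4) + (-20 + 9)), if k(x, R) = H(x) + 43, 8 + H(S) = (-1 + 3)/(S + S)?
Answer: -1611/46 ≈ -35.022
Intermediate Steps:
H(S) = -8 + 1/S (H(S) = -8 + (-1 + 3)/(S + S) = -8 + 2/((2*S)) = -8 + 2*(1/(2*S)) = -8 + 1/S)
k(x, R) = 35 + 1/x (k(x, R) = (-8 + 1/x) + 43 = 35 + 1/x)
-k(X, T(-4) + (-20 + 9)) = -(35 + 1/46) = -1*1611/46 = -1611/46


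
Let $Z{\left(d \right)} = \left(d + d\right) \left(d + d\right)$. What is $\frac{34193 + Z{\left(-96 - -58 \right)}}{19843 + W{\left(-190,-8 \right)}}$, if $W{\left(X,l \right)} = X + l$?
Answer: $\frac{39969}{19645} \approx 2.0346$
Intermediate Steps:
$Z{\left(d \right)} = 4 d^{2}$ ($Z{\left(d \right)} = 2 d 2 d = 4 d^{2}$)
$\frac{34193 + Z{\left(-96 - -58 \right)}}{19843 + W{\left(-190,-8 \right)}} = \frac{34193 + 4 \left(-96 - -58\right)^{2}}{19843 - 198} = \frac{34193 + 4 \left(-96 + 58\right)^{2}}{19843 - 198} = \frac{34193 + 4 \left(-38\right)^{2}}{19645} = \left(34193 + 4 \cdot 1444\right) \frac{1}{19645} = \left(34193 + 5776\right) \frac{1}{19645} = 39969 \cdot \frac{1}{19645} = \frac{39969}{19645}$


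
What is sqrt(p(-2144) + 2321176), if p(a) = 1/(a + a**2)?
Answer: 3*sqrt(340282397110842474)/1148648 ≈ 1523.5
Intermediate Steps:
sqrt(p(-2144) + 2321176) = sqrt(1/((-2144)*(1 - 2144)) + 2321176) = sqrt(-1/2144/(-2143) + 2321176) = sqrt(-1/2144*(-1/2143) + 2321176) = sqrt(1/4594592 + 2321176) = sqrt(10664856680193/4594592) = 3*sqrt(340282397110842474)/1148648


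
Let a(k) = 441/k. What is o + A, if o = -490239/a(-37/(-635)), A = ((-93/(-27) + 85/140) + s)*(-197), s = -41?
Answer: 8080761443/1120140 ≈ 7214.1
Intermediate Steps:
A = 1834267/252 (A = ((-93/(-27) + 85/140) - 41)*(-197) = ((-93*(-1/27) + 85*(1/140)) - 41)*(-197) = ((31/9 + 17/28) - 41)*(-197) = (1021/252 - 41)*(-197) = -9311/252*(-197) = 1834267/252 ≈ 7278.8)
o = -2015427/31115 (o = -490239/(441/((-37/(-635)))) = -490239/(441/((-37*(-1/635)))) = -490239/(441/(37/635)) = -490239/(441*(635/37)) = -490239/280035/37 = -490239*37/280035 = -2015427/31115 ≈ -64.773)
o + A = -2015427/31115 + 1834267/252 = 8080761443/1120140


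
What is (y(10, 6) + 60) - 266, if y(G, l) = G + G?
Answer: -186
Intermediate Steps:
y(G, l) = 2*G
(y(10, 6) + 60) - 266 = (2*10 + 60) - 266 = (20 + 60) - 266 = 80 - 266 = -186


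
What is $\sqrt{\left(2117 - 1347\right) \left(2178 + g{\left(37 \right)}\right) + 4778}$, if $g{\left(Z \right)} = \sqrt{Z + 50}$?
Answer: $\sqrt{1681838 + 770 \sqrt{87}} \approx 1299.6$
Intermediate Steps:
$g{\left(Z \right)} = \sqrt{50 + Z}$
$\sqrt{\left(2117 - 1347\right) \left(2178 + g{\left(37 \right)}\right) + 4778} = \sqrt{\left(2117 - 1347\right) \left(2178 + \sqrt{50 + 37}\right) + 4778} = \sqrt{770 \left(2178 + \sqrt{87}\right) + 4778} = \sqrt{\left(1677060 + 770 \sqrt{87}\right) + 4778} = \sqrt{1681838 + 770 \sqrt{87}}$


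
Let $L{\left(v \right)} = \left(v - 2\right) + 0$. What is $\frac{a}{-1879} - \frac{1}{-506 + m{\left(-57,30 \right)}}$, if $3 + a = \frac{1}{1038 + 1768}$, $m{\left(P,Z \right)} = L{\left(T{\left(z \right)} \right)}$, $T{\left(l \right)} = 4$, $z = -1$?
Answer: $\frac{4757321}{1328663448} \approx 0.0035805$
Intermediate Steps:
$L{\left(v \right)} = -2 + v$ ($L{\left(v \right)} = \left(-2 + v\right) + 0 = -2 + v$)
$m{\left(P,Z \right)} = 2$ ($m{\left(P,Z \right)} = -2 + 4 = 2$)
$a = - \frac{8417}{2806}$ ($a = -3 + \frac{1}{1038 + 1768} = -3 + \frac{1}{2806} = - \frac{8417}{2806} \approx -2.9996$)
$\frac{a}{-1879} - \frac{1}{-506 + m{\left(-57,30 \right)}} = - \frac{8417}{2806 \left(-1879\right)} - \frac{1}{-506 + 2} = \left(- \frac{8417}{2806}\right) \left(- \frac{1}{1879}\right) - \frac{1}{-504} = \frac{8417}{5272474} - - \frac{1}{504} = \frac{8417}{5272474} + \frac{1}{504} = \frac{4757321}{1328663448}$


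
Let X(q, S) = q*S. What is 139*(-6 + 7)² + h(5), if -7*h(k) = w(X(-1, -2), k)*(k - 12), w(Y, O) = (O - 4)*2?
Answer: 141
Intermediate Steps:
X(q, S) = S*q
w(Y, O) = -8 + 2*O (w(Y, O) = (-4 + O)*2 = -8 + 2*O)
h(k) = -(-12 + k)*(-8 + 2*k)/7 (h(k) = -(-8 + 2*k)*(k - 12)/7 = -(-8 + 2*k)*(-12 + k)/7 = -(-12 + k)*(-8 + 2*k)/7)
139*(-6 + 7)² + h(5) = 139*(-6 + 7)² - 2*(-12 + 5)*(-4 + 5)/7 = 139*1² - 2/7*(-7)*1 = 139*1 + 2 = 139 + 2 = 141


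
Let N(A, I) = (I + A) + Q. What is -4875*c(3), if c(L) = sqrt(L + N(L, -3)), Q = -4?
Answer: -4875*I ≈ -4875.0*I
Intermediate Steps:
N(A, I) = -4 + A + I (N(A, I) = (I + A) - 4 = (A + I) - 4 = -4 + A + I)
c(L) = sqrt(-7 + 2*L) (c(L) = sqrt(L + (-4 + L - 3)) = sqrt(L + (-7 + L)) = sqrt(-7 + 2*L))
-4875*c(3) = -4875*sqrt(-7 + 2*3) = -4875*sqrt(-7 + 6) = -4875*I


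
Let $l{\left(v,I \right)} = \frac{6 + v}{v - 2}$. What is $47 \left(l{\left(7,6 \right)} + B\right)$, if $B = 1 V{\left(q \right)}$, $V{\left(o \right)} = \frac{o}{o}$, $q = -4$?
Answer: $\frac{846}{5} \approx 169.2$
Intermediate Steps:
$V{\left(o \right)} = 1$
$l{\left(v,I \right)} = \frac{6 + v}{-2 + v}$
$B = 1$ ($B = 1 \cdot 1 = 1$)
$47 \left(l{\left(7,6 \right)} + B\right) = 47 \left(\frac{6 + 7}{-2 + 7} + 1\right) = 47 \left(\frac{1}{5} \cdot 13 + 1\right) = 47 \left(\frac{13}{5} + 1\right) = 47 \cdot \frac{18}{5} = \frac{846}{5}$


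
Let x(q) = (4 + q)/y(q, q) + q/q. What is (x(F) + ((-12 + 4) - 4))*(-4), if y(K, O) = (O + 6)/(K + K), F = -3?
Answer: 52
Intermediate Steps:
y(K, O) = (6 + O)/(2*K) (y(K, O) = (6 + O)/((2*K)) = (6 + O)*(1/(2*K)) = (6 + O)/(2*K))
x(q) = 1 + 2*q*(4 + q)/(6 + q) (x(q) = (4 + q)/(((6 + q)/(2*q))) + q/q = (4 + q)*(2*q/(6 + q)) + 1 = 2*q*(4 + q)/(6 + q) + 1 = 1 + 2*q*(4 + q)/(6 + q))
(x(F) + ((-12 + 4) - 4))*(-4) = ((6 - 3 + 2*(-3)*(4 - 3))/(6 - 3) + ((-12 + 4) - 4))*(-4) = ((6 - 3 + 2*(-3)*1)/3 + (-8 - 4))*(-4) = ((6 - 3 - 6)/3 - 12)*(-4) = ((1/3)*(-3) - 12)*(-4) = (-1 - 12)*(-4) = -13*(-4) = 52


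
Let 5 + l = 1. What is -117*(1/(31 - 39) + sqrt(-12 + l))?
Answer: 117/8 - 468*I ≈ 14.625 - 468.0*I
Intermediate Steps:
l = -4 (l = -5 + 1 = -4)
-117*(1/(31 - 39) + sqrt(-12 + l)) = -117*(1/(31 - 39) + sqrt(-12 - 4)) = -117*(1/(-8) + sqrt(-16)) = -117*(-1/8 + 4*I) = 117/8 - 468*I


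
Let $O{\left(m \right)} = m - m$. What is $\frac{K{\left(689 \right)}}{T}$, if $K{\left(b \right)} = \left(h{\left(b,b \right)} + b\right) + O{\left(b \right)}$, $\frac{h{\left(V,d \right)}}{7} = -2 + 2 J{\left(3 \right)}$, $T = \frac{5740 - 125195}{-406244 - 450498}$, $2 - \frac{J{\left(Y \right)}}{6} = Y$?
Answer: $\frac{506334522}{119455} \approx 4238.7$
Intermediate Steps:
$J{\left(Y \right)} = 12 - 6 Y$
$T = \frac{119455}{856742}$ ($T = - \frac{119455}{-856742} = \left(-119455\right) \left(- \frac{1}{856742}\right) = \frac{119455}{856742} \approx 0.13943$)
$h{\left(V,d \right)} = -98$ ($h{\left(V,d \right)} = 7 \left(-2 + 2 \left(12 - 18\right)\right) = 7 \left(-2 + 2 \left(-6\right)\right) = 7 \left(-2 - 12\right) = 7 \left(-14\right) = -98$)
$O{\left(m \right)} = 0$
$K{\left(b \right)} = -98 + b$ ($K{\left(b \right)} = \left(-98 + b\right) + 0 = -98 + b$)
$\frac{K{\left(689 \right)}}{T} = \frac{-98 + 689}{\frac{119455}{856742}} = 591 \cdot \frac{856742}{119455} = \frac{506334522}{119455}$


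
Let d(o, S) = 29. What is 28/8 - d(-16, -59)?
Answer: -51/2 ≈ -25.500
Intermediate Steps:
28/8 - d(-16, -59) = 28/8 - 1*29 = 28*(⅛) - 29 = 7/2 - 29 = -51/2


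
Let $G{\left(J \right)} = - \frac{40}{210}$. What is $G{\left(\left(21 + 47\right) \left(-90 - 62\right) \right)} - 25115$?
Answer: $- \frac{527419}{21} \approx -25115.0$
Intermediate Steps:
$G{\left(J \right)} = - \frac{4}{21}$ ($G{\left(J \right)} = \left(-40\right) \frac{1}{210} = - \frac{4}{21}$)
$G{\left(\left(21 + 47\right) \left(-90 - 62\right) \right)} - 25115 = - \frac{4}{21} - 25115 = - \frac{527419}{21}$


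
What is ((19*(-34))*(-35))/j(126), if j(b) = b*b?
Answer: 1615/1134 ≈ 1.4242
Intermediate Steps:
j(b) = b**2
((19*(-34))*(-35))/j(126) = ((19*(-34))*(-35))/(126**2) = -646*(-35)/15876 = 22610*(1/15876) = 1615/1134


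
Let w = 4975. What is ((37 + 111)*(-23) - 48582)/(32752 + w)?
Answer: -51986/37727 ≈ -1.3780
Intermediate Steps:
((37 + 111)*(-23) - 48582)/(32752 + w) = ((37 + 111)*(-23) - 48582)/(32752 + 4975) = (148*(-23) - 48582)/37727 = (-3404 - 48582)*(1/37727) = -51986*1/37727 = -51986/37727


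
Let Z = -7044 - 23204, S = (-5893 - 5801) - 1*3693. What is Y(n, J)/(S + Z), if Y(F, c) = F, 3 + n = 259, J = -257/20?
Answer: -256/45635 ≈ -0.0056097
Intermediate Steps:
J = -257/20 (J = -257*1/20 = -257/20 ≈ -12.850)
n = 256 (n = -3 + 259 = 256)
S = -15387 (S = -11694 - 3693 = -15387)
Z = -30248
Y(n, J)/(S + Z) = 256/(-15387 - 30248) = 256/(-45635) = 256*(-1/45635) = -256/45635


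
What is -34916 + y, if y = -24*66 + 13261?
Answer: -23239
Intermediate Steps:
y = 11677 (y = -1584 + 13261 = 11677)
-34916 + y = -34916 + 11677 = -23239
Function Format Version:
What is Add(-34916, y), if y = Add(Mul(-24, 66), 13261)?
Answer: -23239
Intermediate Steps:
y = 11677 (y = Add(-1584, 13261) = 11677)
Add(-34916, y) = Add(-34916, 11677) = -23239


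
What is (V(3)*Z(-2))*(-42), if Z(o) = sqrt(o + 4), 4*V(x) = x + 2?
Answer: -105*sqrt(2)/2 ≈ -74.246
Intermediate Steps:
V(x) = 1/2 + x/4 (V(x) = (x + 2)/4 = (2 + x)/4 = 1/2 + x/4)
Z(o) = sqrt(4 + o)
(V(3)*Z(-2))*(-42) = ((1/2 + (1/4)*3)*sqrt(4 - 2))*(-42) = ((1/2 + 3/4)*sqrt(2))*(-42) = (5*sqrt(2)/4)*(-42) = -105*sqrt(2)/2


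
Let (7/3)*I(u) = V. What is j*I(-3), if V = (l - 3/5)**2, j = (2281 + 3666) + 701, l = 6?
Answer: 14539176/175 ≈ 83081.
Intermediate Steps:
j = 6648 (j = 5947 + 701 = 6648)
V = 729/25 (V = (6 - 3/5)**2 = (27/5)**2 = 729/25 ≈ 29.160)
I(u) = 2187/175 (I(u) = (3/7)*(729/25) = 2187/175)
j*I(-3) = 6648*(2187/175) = 14539176/175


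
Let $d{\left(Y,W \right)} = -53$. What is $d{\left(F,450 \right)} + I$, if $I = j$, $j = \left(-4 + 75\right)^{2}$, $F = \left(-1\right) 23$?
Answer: $4988$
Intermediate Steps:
$F = -23$
$j = 5041$ ($j = 71^{2} = 5041$)
$I = 5041$
$d{\left(F,450 \right)} + I = -53 + 5041 = 4988$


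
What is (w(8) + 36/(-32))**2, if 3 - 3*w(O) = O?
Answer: 4489/576 ≈ 7.7934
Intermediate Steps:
w(O) = 1 - O/3
(w(8) + 36/(-32))**2 = ((1 - 1/3*8) + 36/(-32))**2 = ((1 - 8/3) + 36*(-1/32))**2 = (-5/3 - 9/8)**2 = (-67/24)**2 = 4489/576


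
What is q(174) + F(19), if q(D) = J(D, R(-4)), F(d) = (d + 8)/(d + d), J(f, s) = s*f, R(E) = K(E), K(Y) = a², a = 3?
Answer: 59535/38 ≈ 1566.7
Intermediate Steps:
K(Y) = 9 (K(Y) = 3² = 9)
R(E) = 9
J(f, s) = f*s
F(d) = (8 + d)/(2*d) (F(d) = (8 + d)/((2*d)) = (8 + d)*(1/(2*d)) = (8 + d)/(2*d))
q(D) = 9*D (q(D) = D*9 = 9*D)
q(174) + F(19) = 9*174 + (½)*(8 + 19)/19 = 1566 + (½)*(1/19)*27 = 1566 + 27/38 = 59535/38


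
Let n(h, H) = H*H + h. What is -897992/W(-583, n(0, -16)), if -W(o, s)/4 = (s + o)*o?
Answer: 224498/190641 ≈ 1.1776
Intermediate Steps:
n(h, H) = h + H² (n(h, H) = H² + h = h + H²)
W(o, s) = -4*o*(o + s) (W(o, s) = -4*(s + o)*o = -4*(o + s)*o = -4*o*(o + s))
-897992/W(-583, n(0, -16)) = -897992*1/(2332*(-583 + (0 + (-16)²))) = -897992*1/(2332*(-583 + (0 + 256))) = -897992*1/(2332*(-583 + 256)) = -897992/((-4*(-583)*(-327))) = -897992/(-762564) = -897992*(-1/762564) = 224498/190641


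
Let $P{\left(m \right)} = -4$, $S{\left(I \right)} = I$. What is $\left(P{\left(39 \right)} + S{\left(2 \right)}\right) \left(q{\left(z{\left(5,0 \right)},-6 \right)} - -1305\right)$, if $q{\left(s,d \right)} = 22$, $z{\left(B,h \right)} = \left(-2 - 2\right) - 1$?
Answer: $-2654$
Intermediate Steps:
$z{\left(B,h \right)} = -5$ ($z{\left(B,h \right)} = -4 - 1 = -5$)
$\left(P{\left(39 \right)} + S{\left(2 \right)}\right) \left(q{\left(z{\left(5,0 \right)},-6 \right)} - -1305\right) = \left(-4 + 2\right) \left(22 - -1305\right) = - 2 \left(22 + 1305\right) = \left(-2\right) 1327 = -2654$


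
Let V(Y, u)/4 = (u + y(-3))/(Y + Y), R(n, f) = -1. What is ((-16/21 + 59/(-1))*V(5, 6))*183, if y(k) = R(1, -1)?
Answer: -153110/7 ≈ -21873.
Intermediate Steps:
y(k) = -1
V(Y, u) = 2*(-1 + u)/Y (V(Y, u) = 4*((u - 1)/(Y + Y)) = 4*((-1 + u)/((2*Y))) = 4*((-1 + u)*(1/(2*Y))) = 4*((-1 + u)/(2*Y)) = 2*(-1 + u)/Y)
((-16/21 + 59/(-1))*V(5, 6))*183 = ((-16/21 + 59/(-1))*(2*(-1 + 6)/5))*183 = ((-16*1/21 + 59*(-1))*(2*(⅕)*5))*183 = ((-16/21 - 59)*2)*183 = -1255/21*2*183 = -2510/21*183 = -153110/7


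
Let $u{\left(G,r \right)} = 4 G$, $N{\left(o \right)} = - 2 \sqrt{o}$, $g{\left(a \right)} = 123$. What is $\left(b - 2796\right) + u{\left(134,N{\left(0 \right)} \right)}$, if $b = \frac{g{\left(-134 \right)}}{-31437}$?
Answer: $- \frac{23682581}{10479} \approx -2260.0$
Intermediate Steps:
$b = - \frac{41}{10479}$ ($b = \frac{123}{-31437} = 123 \left(- \frac{1}{31437}\right) = - \frac{41}{10479} \approx -0.0039126$)
$\left(b - 2796\right) + u{\left(134,N{\left(0 \right)} \right)} = \left(- \frac{41}{10479} - 2796\right) + 4 \cdot 134 = - \frac{29299325}{10479} + 536 = - \frac{23682581}{10479}$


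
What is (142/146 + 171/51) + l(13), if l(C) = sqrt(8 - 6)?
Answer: 5368/1241 + sqrt(2) ≈ 5.7398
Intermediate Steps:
l(C) = sqrt(2)
(142/146 + 171/51) + l(13) = (142/146 + 171/51) + sqrt(2) = (142*(1/146) + 171*(1/51)) + sqrt(2) = (71/73 + 57/17) + sqrt(2) = 5368/1241 + sqrt(2)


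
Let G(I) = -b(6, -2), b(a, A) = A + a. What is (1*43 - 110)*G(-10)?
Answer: 268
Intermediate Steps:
G(I) = -4 (G(I) = -(-2 + 6) = -1*4 = -4)
(1*43 - 110)*G(-10) = (1*43 - 110)*(-4) = (43 - 110)*(-4) = -67*(-4) = 268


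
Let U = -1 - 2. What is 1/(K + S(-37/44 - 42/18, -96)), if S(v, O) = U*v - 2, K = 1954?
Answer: 44/86307 ≈ 0.00050981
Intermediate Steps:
U = -3
S(v, O) = -2 - 3*v (S(v, O) = -3*v - 2 = -2 - 3*v)
1/(K + S(-37/44 - 42/18, -96)) = 1/(1954 + (-2 - 3*(-37/44 - 42/18))) = 1/(1954 + (-2 - 3*(-37*1/44 - 42*1/18))) = 1/(1954 + (-2 - 3*(-37/44 - 7/3))) = 1/(1954 + (-2 - 3*(-419/132))) = 1/(1954 + (-2 + 419/44)) = 1/(1954 + 331/44) = 1/(86307/44) = 44/86307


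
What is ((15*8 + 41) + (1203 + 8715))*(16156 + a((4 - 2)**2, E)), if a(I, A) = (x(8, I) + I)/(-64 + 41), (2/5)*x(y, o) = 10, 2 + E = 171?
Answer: 3744943161/23 ≈ 1.6282e+8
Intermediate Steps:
E = 169 (E = -2 + 171 = 169)
x(y, o) = 25 (x(y, o) = (5/2)*10 = 25)
a(I, A) = -25/23 - I/23 (a(I, A) = (25 + I)/(-64 + 41) = (25 + I)/(-23) = (25 + I)*(-1/23) = -25/23 - I/23)
((15*8 + 41) + (1203 + 8715))*(16156 + a((4 - 2)**2, E)) = ((15*8 + 41) + (1203 + 8715))*(16156 + (-25/23 - (4 - 2)**2/23)) = ((120 + 41) + 9918)*(16156 + (-25/23 - 1/23*2**2)) = (161 + 9918)*(16156 + (-25/23 - 1/23*4)) = 10079*(16156 + (-25/23 - 4/23)) = 10079*(16156 - 29/23) = 10079*(371559/23) = 3744943161/23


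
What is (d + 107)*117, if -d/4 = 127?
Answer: -46917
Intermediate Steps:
d = -508 (d = -4*127 = -508)
(d + 107)*117 = (-508 + 107)*117 = -401*117 = -46917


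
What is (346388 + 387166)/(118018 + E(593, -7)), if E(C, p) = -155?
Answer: 733554/117863 ≈ 6.2238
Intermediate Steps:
(346388 + 387166)/(118018 + E(593, -7)) = (346388 + 387166)/(118018 - 155) = 733554/117863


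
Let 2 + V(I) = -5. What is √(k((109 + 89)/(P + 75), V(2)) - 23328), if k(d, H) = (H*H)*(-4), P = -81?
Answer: 2*I*√5881 ≈ 153.38*I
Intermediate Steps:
V(I) = -7 (V(I) = -2 - 5 = -7)
k(d, H) = -4*H² (k(d, H) = H²*(-4) = -4*H²)
√(k((109 + 89)/(P + 75), V(2)) - 23328) = √(-4*(-7)² - 23328) = √(-4*49 - 23328) = √(-196 - 23328) = √(-23524) = 2*I*√5881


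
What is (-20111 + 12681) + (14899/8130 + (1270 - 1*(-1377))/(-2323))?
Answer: -140309815433/18885990 ≈ -7429.3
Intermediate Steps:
(-20111 + 12681) + (14899/8130 + (1270 - 1*(-1377))/(-2323)) = -7430 + (14899*(1/8130) + (1270 + 1377)*(-1/2323)) = -7430 + (14899/8130 + 2647*(-1/2323)) = -7430 + (14899/8130 - 2647/2323) = -7430 + 13090267/18885990 = -140309815433/18885990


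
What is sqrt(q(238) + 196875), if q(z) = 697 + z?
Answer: sqrt(197810) ≈ 444.76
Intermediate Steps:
sqrt(q(238) + 196875) = sqrt((697 + 238) + 196875) = sqrt(935 + 196875) = sqrt(197810)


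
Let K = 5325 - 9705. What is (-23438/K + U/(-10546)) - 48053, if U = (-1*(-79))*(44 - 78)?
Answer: -554845061653/11547870 ≈ -48047.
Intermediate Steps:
K = -4380
U = -2686 (U = 79*(-34) = -2686)
(-23438/K + U/(-10546)) - 48053 = (-23438/(-4380) - 2686/(-10546)) - 48053 = (-23438*(-1/4380) - 2686*(-1/10546)) - 48053 = (11719/2190 + 1343/5273) - 48053 = 64735457/11547870 - 48053 = -554845061653/11547870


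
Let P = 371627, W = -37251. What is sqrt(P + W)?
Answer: 14*sqrt(1706) ≈ 578.25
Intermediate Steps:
sqrt(P + W) = sqrt(371627 - 37251) = sqrt(334376) = 14*sqrt(1706)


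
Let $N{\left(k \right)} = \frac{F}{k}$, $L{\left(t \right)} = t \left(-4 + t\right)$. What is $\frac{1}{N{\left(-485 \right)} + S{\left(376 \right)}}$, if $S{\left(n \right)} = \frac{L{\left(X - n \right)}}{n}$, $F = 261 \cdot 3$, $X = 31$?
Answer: $\frac{182360}{58102017} \approx 0.0031386$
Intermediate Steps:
$F = 783$
$N{\left(k \right)} = \frac{783}{k}$
$S{\left(n \right)} = \frac{\left(27 - n\right) \left(31 - n\right)}{n}$ ($S{\left(n \right)} = \frac{\left(31 - n\right) \left(-4 - \left(-31 + n\right)\right)}{n} = \frac{\left(31 - n\right) \left(27 - n\right)}{n} = \frac{\left(27 - n\right) \left(31 - n\right)}{n}$)
$\frac{1}{N{\left(-485 \right)} + S{\left(376 \right)}} = \frac{1}{\frac{783}{-485} + \left(-58 + 376 + \frac{837}{376}\right)} = \frac{1}{783 \left(- \frac{1}{485}\right) + \left(-58 + 376 + 837 \cdot \frac{1}{376}\right)} = \frac{1}{- \frac{783}{485} + \left(-58 + 376 + \frac{837}{376}\right)} = \frac{1}{- \frac{783}{485} + \frac{120405}{376}} = \frac{1}{\frac{58102017}{182360}} = \frac{182360}{58102017}$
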